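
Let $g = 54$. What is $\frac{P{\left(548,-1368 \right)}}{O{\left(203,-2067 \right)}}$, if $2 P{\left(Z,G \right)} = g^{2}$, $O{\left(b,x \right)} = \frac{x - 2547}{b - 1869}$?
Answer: $\frac{404838}{769} \approx 526.45$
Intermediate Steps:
$O{\left(b,x \right)} = \frac{-2547 + x}{-1869 + b}$
$P{\left(Z,G \right)} = 1458$ ($P{\left(Z,G \right)} = \frac{54^{2}}{2} = \frac{1}{2} \cdot 2916 = 1458$)
$\frac{P{\left(548,-1368 \right)}}{O{\left(203,-2067 \right)}} = \frac{1458}{\frac{1}{-1869 + 203} \left(-2547 - 2067\right)} = \frac{1458}{\frac{1}{-1666} \left(-4614\right)} = \frac{1458}{\left(- \frac{1}{1666}\right) \left(-4614\right)} = \frac{1458}{\frac{2307}{833}} = 1458 \cdot \frac{833}{2307} = \frac{404838}{769}$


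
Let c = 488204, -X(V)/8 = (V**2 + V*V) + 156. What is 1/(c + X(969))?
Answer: -1/14536420 ≈ -6.8793e-8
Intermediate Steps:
X(V) = -1248 - 16*V**2 (X(V) = -8*((V**2 + V*V) + 156) = -8*((V**2 + V**2) + 156) = -8*(2*V**2 + 156) = -8*(156 + 2*V**2) = -1248 - 16*V**2)
1/(c + X(969)) = 1/(488204 + (-1248 - 16*969**2)) = 1/(488204 + (-1248 - 16*938961)) = 1/(488204 + (-1248 - 15023376)) = 1/(488204 - 15024624) = 1/(-14536420) = -1/14536420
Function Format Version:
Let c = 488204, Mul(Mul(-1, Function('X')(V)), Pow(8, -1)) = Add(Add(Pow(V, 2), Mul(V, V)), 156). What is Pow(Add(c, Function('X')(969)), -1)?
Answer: Rational(-1, 14536420) ≈ -6.8793e-8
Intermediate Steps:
Function('X')(V) = Add(-1248, Mul(-16, Pow(V, 2))) (Function('X')(V) = Mul(-8, Add(Add(Pow(V, 2), Mul(V, V)), 156)) = Mul(-8, Add(Add(Pow(V, 2), Pow(V, 2)), 156)) = Mul(-8, Add(Mul(2, Pow(V, 2)), 156)) = Mul(-8, Add(156, Mul(2, Pow(V, 2)))) = Add(-1248, Mul(-16, Pow(V, 2))))
Pow(Add(c, Function('X')(969)), -1) = Pow(Add(488204, Add(-1248, Mul(-16, Pow(969, 2)))), -1) = Pow(Add(488204, Add(-1248, Mul(-16, 938961))), -1) = Pow(Add(488204, Add(-1248, -15023376)), -1) = Pow(Add(488204, -15024624), -1) = Pow(-14536420, -1) = Rational(-1, 14536420)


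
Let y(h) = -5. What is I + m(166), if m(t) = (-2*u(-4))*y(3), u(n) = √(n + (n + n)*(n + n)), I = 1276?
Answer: 1276 + 20*√15 ≈ 1353.5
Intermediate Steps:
u(n) = √(n + 4*n²) (u(n) = √(n + (2*n)*(2*n)) = √(n + 4*n²))
m(t) = 20*√15 (m(t) = -2*2*√15*(-5) = -4*√15*(-5) = 20*√15)
I + m(166) = 1276 + 20*√15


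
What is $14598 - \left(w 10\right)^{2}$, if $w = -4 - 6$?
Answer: $4598$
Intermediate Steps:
$w = -10$ ($w = -4 - 6 = -10$)
$14598 - \left(w 10\right)^{2} = 14598 - \left(\left(-10\right) 10\right)^{2} = 14598 - \left(-100\right)^{2} = 14598 - 10000 = 4598$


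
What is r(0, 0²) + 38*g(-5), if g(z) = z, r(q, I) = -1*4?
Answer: -194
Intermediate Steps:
r(q, I) = -4
r(0, 0²) + 38*g(-5) = -4 + 38*(-5) = -4 - 190 = -194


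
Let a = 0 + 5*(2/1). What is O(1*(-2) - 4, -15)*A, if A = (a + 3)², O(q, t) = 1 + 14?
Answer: 2535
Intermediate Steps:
O(q, t) = 15
a = 10 (a = 0 + 5*(2*1) = 0 + 5*2 = 0 + 10 = 10)
A = 169 (A = (10 + 3)² = 13² = 169)
O(1*(-2) - 4, -15)*A = 15*169 = 2535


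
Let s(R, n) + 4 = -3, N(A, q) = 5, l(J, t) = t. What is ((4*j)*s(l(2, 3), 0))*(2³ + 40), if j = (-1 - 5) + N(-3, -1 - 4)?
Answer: 1344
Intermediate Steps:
s(R, n) = -7 (s(R, n) = -4 - 3 = -7)
j = -1 (j = (-1 - 5) + 5 = -6 + 5 = -1)
((4*j)*s(l(2, 3), 0))*(2³ + 40) = ((4*(-1))*(-7))*(2³ + 40) = (-4*(-7))*(8 + 40) = 28*48 = 1344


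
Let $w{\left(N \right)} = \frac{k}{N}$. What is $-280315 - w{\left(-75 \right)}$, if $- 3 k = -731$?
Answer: $- \frac{63070144}{225} \approx -2.8031 \cdot 10^{5}$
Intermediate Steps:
$k = \frac{731}{3}$ ($k = \left(- \frac{1}{3}\right) \left(-731\right) = \frac{731}{3} \approx 243.67$)
$w{\left(N \right)} = \frac{731}{3 N}$
$-280315 - w{\left(-75 \right)} = -280315 - \frac{731}{3 \left(-75\right)} = -280315 - \frac{731}{3} \left(- \frac{1}{75}\right) = -280315 - - \frac{731}{225} = -280315 + \frac{731}{225} = - \frac{63070144}{225}$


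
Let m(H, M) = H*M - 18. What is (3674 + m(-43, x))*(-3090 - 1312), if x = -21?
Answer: -20068718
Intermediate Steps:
m(H, M) = -18 + H*M
(3674 + m(-43, x))*(-3090 - 1312) = (3674 + (-18 - 43*(-21)))*(-3090 - 1312) = (3674 + (-18 + 903))*(-4402) = (3674 + 885)*(-4402) = 4559*(-4402) = -20068718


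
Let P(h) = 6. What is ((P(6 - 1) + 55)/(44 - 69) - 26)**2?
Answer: 505521/625 ≈ 808.83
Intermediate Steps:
((P(6 - 1) + 55)/(44 - 69) - 26)**2 = ((6 + 55)/(44 - 69) - 26)**2 = (61/(-25) - 26)**2 = (61*(-1/25) - 26)**2 = (-61/25 - 26)**2 = (-711/25)**2 = 505521/625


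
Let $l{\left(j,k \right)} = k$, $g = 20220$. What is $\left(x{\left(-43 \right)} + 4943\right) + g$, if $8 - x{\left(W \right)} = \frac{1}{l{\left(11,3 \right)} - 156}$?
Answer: $\frac{3851164}{153} \approx 25171.0$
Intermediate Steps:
$x{\left(W \right)} = \frac{1225}{153}$ ($x{\left(W \right)} = 8 - \frac{1}{3 - 156} = 8 - \frac{1}{-153} = 8 - - \frac{1}{153} = 8 + \frac{1}{153} = \frac{1225}{153}$)
$\left(x{\left(-43 \right)} + 4943\right) + g = \left(\frac{1225}{153} + 4943\right) + 20220 = \frac{757504}{153} + 20220 = \frac{3851164}{153}$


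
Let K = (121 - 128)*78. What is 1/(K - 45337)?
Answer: -1/45883 ≈ -2.1795e-5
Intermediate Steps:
K = -546 (K = -7*78 = -546)
1/(K - 45337) = 1/(-546 - 45337) = 1/(-45883) = -1/45883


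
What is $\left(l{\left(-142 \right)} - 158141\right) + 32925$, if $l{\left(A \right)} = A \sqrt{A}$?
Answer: $-125216 - 142 i \sqrt{142} \approx -1.2522 \cdot 10^{5} - 1692.1 i$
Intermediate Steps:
$l{\left(A \right)} = A^{\frac{3}{2}}$
$\left(l{\left(-142 \right)} - 158141\right) + 32925 = \left(\left(-142\right)^{\frac{3}{2}} - 158141\right) + 32925 = \left(- 142 i \sqrt{142} - 158141\right) + 32925 = \left(-158141 - 142 i \sqrt{142}\right) + 32925 = -125216 - 142 i \sqrt{142}$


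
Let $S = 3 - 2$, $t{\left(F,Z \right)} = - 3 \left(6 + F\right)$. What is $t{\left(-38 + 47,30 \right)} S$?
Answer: $-45$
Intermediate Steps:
$t{\left(F,Z \right)} = -18 - 3 F$
$S = 1$
$t{\left(-38 + 47,30 \right)} S = \left(-18 - 3 \left(-38 + 47\right)\right) 1 = \left(-18 - 27\right) 1 = \left(-45\right) 1 = -45$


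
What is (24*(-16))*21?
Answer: -8064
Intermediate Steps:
(24*(-16))*21 = -384*21 = -8064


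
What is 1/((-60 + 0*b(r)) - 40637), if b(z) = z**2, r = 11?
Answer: -1/40697 ≈ -2.4572e-5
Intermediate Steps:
1/((-60 + 0*b(r)) - 40637) = 1/((-60 + 0*11**2) - 40637) = 1/((-60 + 0*121) - 40637) = 1/((-60 + 0) - 40637) = 1/(-60 - 40637) = 1/(-40697) = -1/40697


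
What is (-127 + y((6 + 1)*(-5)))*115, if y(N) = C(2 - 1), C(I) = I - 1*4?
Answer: -14950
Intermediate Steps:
C(I) = -4 + I (C(I) = I - 4 = -4 + I)
y(N) = -3 (y(N) = -4 + (2 - 1) = -4 + 1 = -3)
(-127 + y((6 + 1)*(-5)))*115 = (-127 - 3)*115 = -130*115 = -14950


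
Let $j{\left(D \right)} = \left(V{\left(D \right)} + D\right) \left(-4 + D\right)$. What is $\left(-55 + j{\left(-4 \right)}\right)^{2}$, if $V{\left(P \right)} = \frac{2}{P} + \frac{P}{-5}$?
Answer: $\frac{16129}{25} \approx 645.16$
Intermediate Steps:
$V{\left(P \right)} = \frac{2}{P} - \frac{P}{5}$ ($V{\left(P \right)} = \frac{2}{P} + P \left(- \frac{1}{5}\right) = \frac{2}{P} - \frac{P}{5}$)
$j{\left(D \right)} = \left(-4 + D\right) \left(\frac{2}{D} + \frac{4 D}{5}\right)$ ($j{\left(D \right)} = \left(\left(\frac{2}{D} - \frac{D}{5}\right) + D\right) \left(-4 + D\right) = \left(\frac{2}{D} + \frac{4 D}{5}\right) \left(-4 + D\right) = \left(-4 + D\right) \left(\frac{2}{D} + \frac{4 D}{5}\right)$)
$\left(-55 + j{\left(-4 \right)}\right)^{2} = \left(-55 + \left(2 - \frac{8}{-4} - - \frac{64}{5} + \frac{4 \left(-4\right)^{2}}{5}\right)\right)^{2} = \left(-55 + \left(2 - -2 + \frac{64}{5} + \frac{4}{5} \cdot 16\right)\right)^{2} = \left(-55 + \left(2 + 2 + \frac{64}{5} + \frac{64}{5}\right)\right)^{2} = \left(-55 + \frac{148}{5}\right)^{2} = \left(- \frac{127}{5}\right)^{2} = \frac{16129}{25}$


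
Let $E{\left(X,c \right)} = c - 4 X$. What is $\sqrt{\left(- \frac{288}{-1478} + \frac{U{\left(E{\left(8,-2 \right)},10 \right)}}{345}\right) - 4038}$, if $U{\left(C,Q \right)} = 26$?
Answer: $\frac{2 i \sqrt{65615180301795}}{254955} \approx 63.543 i$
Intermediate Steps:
$\sqrt{\left(- \frac{288}{-1478} + \frac{U{\left(E{\left(8,-2 \right)},10 \right)}}{345}\right) - 4038} = \sqrt{\left(- \frac{288}{-1478} + \frac{26}{345}\right) - 4038} = \sqrt{\left(\left(-288\right) \left(- \frac{1}{1478}\right) + 26 \cdot \frac{1}{345}\right) - 4038} = \sqrt{\left(\frac{144}{739} + \frac{26}{345}\right) - 4038} = \sqrt{\frac{68894}{254955} - 4038} = \sqrt{- \frac{1029439396}{254955}} = \frac{2 i \sqrt{65615180301795}}{254955}$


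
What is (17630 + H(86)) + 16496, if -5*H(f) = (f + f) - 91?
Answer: 170549/5 ≈ 34110.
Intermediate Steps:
H(f) = 91/5 - 2*f/5 (H(f) = -((f + f) - 91)/5 = -(2*f - 91)/5 = -(-91 + 2*f)/5 = 91/5 - 2*f/5)
(17630 + H(86)) + 16496 = (17630 + (91/5 - ⅖*86)) + 16496 = (17630 + (91/5 - 172/5)) + 16496 = (17630 - 81/5) + 16496 = 88069/5 + 16496 = 170549/5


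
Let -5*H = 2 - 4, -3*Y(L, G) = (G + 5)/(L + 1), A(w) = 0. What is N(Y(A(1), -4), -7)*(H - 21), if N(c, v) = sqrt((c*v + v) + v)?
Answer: -103*I*sqrt(105)/15 ≈ -70.362*I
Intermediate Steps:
Y(L, G) = -(5 + G)/(3*(1 + L)) (Y(L, G) = -(G + 5)/(3*(L + 1)) = -(5 + G)/(3*(1 + L)))
N(c, v) = sqrt(2*v + c*v) (N(c, v) = sqrt((v + c*v) + v) = sqrt(2*v + c*v))
H = 2/5 (H = -(2 - 4)/5 = -1/5*(-2) = 2/5 ≈ 0.40000)
N(Y(A(1), -4), -7)*(H - 21) = sqrt(-7*(2 + (-5 - 1*(-4))/(3*(1 + 0))))*(2/5 - 21) = sqrt(-7*(2 + (1/3)*(-5 + 4)/1))*(-103/5) = sqrt(-7*(2 + (1/3)*1*(-1)))*(-103/5) = sqrt(-7*(2 - 1/3))*(-103/5) = sqrt(-7*5/3)*(-103/5) = sqrt(-35/3)*(-103/5) = (I*sqrt(105)/3)*(-103/5) = -103*I*sqrt(105)/15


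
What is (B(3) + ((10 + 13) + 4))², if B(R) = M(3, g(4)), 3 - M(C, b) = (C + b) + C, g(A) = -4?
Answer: 784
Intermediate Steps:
M(C, b) = 3 - b - 2*C (M(C, b) = 3 - ((C + b) + C) = 3 - (b + 2*C) = 3 + (-b - 2*C) = 3 - b - 2*C)
B(R) = 1 (B(R) = 3 - 1*(-4) - 2*3 = 3 + 4 - 6 = 1)
(B(3) + ((10 + 13) + 4))² = (1 + ((10 + 13) + 4))² = (1 + (23 + 4))² = (1 + 27)² = 28² = 784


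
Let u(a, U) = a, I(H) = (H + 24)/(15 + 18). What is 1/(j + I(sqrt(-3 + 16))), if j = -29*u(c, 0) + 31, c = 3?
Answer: -60192/3326963 - 33*sqrt(13)/3326963 ≈ -0.018128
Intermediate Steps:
I(H) = 8/11 + H/33 (I(H) = (24 + H)/33 = (24 + H)*(1/33) = 8/11 + H/33)
j = -56 (j = -29*3 + 31 = -87 + 31 = -56)
1/(j + I(sqrt(-3 + 16))) = 1/(-56 + (8/11 + sqrt(-3 + 16)/33)) = 1/(-56 + (8/11 + sqrt(13)/33)) = 1/(-608/11 + sqrt(13)/33)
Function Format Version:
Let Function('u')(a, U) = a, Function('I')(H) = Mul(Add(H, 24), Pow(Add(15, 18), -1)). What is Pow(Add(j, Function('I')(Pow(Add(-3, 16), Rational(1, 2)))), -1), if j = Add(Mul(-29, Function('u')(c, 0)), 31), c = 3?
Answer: Add(Rational(-60192, 3326963), Mul(Rational(-33, 3326963), Pow(13, Rational(1, 2)))) ≈ -0.018128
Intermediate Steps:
Function('I')(H) = Add(Rational(8, 11), Mul(Rational(1, 33), H)) (Function('I')(H) = Mul(Add(24, H), Pow(33, -1)) = Mul(Add(24, H), Rational(1, 33)) = Add(Rational(8, 11), Mul(Rational(1, 33), H)))
j = -56 (j = Add(Mul(-29, 3), 31) = Add(-87, 31) = -56)
Pow(Add(j, Function('I')(Pow(Add(-3, 16), Rational(1, 2)))), -1) = Pow(Add(-56, Add(Rational(8, 11), Mul(Rational(1, 33), Pow(Add(-3, 16), Rational(1, 2))))), -1) = Pow(Add(-56, Add(Rational(8, 11), Mul(Rational(1, 33), Pow(13, Rational(1, 2))))), -1) = Pow(Add(Rational(-608, 11), Mul(Rational(1, 33), Pow(13, Rational(1, 2)))), -1)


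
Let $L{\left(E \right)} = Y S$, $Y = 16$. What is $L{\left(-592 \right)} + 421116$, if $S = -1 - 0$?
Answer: $421100$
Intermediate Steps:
$S = -1$ ($S = -1 + 0 = -1$)
$L{\left(E \right)} = -16$ ($L{\left(E \right)} = 16 \left(-1\right) = -16$)
$L{\left(-592 \right)} + 421116 = -16 + 421116 = 421100$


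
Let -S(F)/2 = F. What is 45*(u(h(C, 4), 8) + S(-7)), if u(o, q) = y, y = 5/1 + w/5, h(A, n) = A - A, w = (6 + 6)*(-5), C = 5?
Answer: 315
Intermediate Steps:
w = -60 (w = 12*(-5) = -60)
h(A, n) = 0
S(F) = -2*F
y = -7 (y = 5/1 - 60/5 = 5*1 - 60*⅕ = 5 - 12 = -7)
u(o, q) = -7
45*(u(h(C, 4), 8) + S(-7)) = 45*(-7 - 2*(-7)) = 45*(-7 + 14) = 45*7 = 315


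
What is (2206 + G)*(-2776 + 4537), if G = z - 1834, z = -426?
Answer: -95094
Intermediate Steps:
G = -2260 (G = -426 - 1834 = -2260)
(2206 + G)*(-2776 + 4537) = (2206 - 2260)*(-2776 + 4537) = -54*1761 = -95094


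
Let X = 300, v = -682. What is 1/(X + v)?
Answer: -1/382 ≈ -0.0026178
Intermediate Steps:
1/(X + v) = 1/(300 - 682) = 1/(-382) = -1/382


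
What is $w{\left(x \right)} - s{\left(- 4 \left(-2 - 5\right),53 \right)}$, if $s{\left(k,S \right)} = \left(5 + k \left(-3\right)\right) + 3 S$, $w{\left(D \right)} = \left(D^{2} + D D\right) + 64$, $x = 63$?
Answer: $7922$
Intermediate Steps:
$w{\left(D \right)} = 64 + 2 D^{2}$ ($w{\left(D \right)} = \left(D^{2} + D^{2}\right) + 64 = 2 D^{2} + 64 = 64 + 2 D^{2}$)
$s{\left(k,S \right)} = 5 - 3 k + 3 S$ ($s{\left(k,S \right)} = \left(5 - 3 k\right) + 3 S = 5 - 3 k + 3 S$)
$w{\left(x \right)} - s{\left(- 4 \left(-2 - 5\right),53 \right)} = \left(64 + 2 \cdot 63^{2}\right) - \left(5 - 3 \left(- 4 \left(-2 - 5\right)\right) + 3 \cdot 53\right) = \left(64 + 2 \cdot 3969\right) - \left(5 - 3 \left(- 4 \left(-7\right)\right) + 159\right) = \left(64 + 7938\right) - \left(5 - 3 \left(\left(-1\right) \left(-28\right)\right) + 159\right) = 8002 - \left(5 - 84 + 159\right) = 8002 - 80 = 7922$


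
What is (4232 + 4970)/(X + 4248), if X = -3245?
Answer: 9202/1003 ≈ 9.1745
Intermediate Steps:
(4232 + 4970)/(X + 4248) = (4232 + 4970)/(-3245 + 4248) = 9202/1003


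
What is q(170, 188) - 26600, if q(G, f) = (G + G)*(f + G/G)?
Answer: 37660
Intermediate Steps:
q(G, f) = 2*G*(1 + f) (q(G, f) = (2*G)*(f + 1) = (2*G)*(1 + f) = 2*G*(1 + f))
q(170, 188) - 26600 = 2*170*(1 + 188) - 26600 = 2*170*189 - 26600 = 64260 - 26600 = 37660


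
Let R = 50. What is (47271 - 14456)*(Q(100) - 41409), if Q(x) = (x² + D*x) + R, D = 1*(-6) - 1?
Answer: -1052016085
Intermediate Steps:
D = -7 (D = -6 - 1 = -7)
Q(x) = 50 + x² - 7*x (Q(x) = (x² - 7*x) + 50 = 50 + x² - 7*x)
(47271 - 14456)*(Q(100) - 41409) = (47271 - 14456)*((50 + 100² - 7*100) - 41409) = 32815*((50 + 10000 - 700) - 41409) = 32815*(9350 - 41409) = 32815*(-32059) = -1052016085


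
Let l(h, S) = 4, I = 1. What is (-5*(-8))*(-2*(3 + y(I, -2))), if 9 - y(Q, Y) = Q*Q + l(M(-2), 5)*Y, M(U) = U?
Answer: -1520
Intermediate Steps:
y(Q, Y) = 9 - Q² - 4*Y (y(Q, Y) = 9 - (Q*Q + 4*Y) = 9 - (Q² + 4*Y) = 9 + (-Q² - 4*Y) = 9 - Q² - 4*Y)
(-5*(-8))*(-2*(3 + y(I, -2))) = (-5*(-8))*(-2*(3 + (9 - 1*1² - 4*(-2)))) = 40*(-2*(3 + (9 - 1*1 + 8))) = 40*(-2*(3 + (9 - 1 + 8))) = 40*(-2*(3 + 16)) = 40*(-2*19) = 40*(-38) = -1520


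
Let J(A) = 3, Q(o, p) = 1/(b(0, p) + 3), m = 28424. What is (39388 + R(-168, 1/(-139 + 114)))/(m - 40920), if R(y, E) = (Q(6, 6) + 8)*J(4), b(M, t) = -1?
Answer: -78827/24992 ≈ -3.1541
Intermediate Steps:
Q(o, p) = ½ (Q(o, p) = 1/(-1 + 3) = 1/2 = ½)
R(y, E) = 51/2 (R(y, E) = (½ + 8)*3 = (17/2)*3 = 51/2)
(39388 + R(-168, 1/(-139 + 114)))/(m - 40920) = (39388 + 51/2)/(28424 - 40920) = (78827/2)/(-12496) = (78827/2)*(-1/12496) = -78827/24992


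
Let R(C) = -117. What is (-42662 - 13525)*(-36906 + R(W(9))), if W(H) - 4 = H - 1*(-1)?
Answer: 2080211301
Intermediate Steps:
W(H) = 5 + H (W(H) = 4 + (H - 1*(-1)) = 4 + (H + 1) = 4 + (1 + H) = 5 + H)
(-42662 - 13525)*(-36906 + R(W(9))) = (-42662 - 13525)*(-36906 - 117) = -56187*(-37023) = 2080211301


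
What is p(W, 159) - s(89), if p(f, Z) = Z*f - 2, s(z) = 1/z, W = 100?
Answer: 1414921/89 ≈ 15898.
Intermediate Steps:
p(f, Z) = -2 + Z*f
p(W, 159) - s(89) = (-2 + 159*100) - 1/89 = (-2 + 15900) - 1*1/89 = 15898 - 1/89 = 1414921/89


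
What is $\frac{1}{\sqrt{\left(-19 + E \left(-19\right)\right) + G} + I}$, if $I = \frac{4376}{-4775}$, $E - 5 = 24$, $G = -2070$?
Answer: $- \frac{2611925}{7526599922} - \frac{22800625 i \sqrt{165}}{15053199844} \approx -0.00034703 - 0.019456 i$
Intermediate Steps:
$E = 29$ ($E = 5 + 24 = 29$)
$I = - \frac{4376}{4775}$ ($I = 4376 \left(- \frac{1}{4775}\right) = - \frac{4376}{4775} \approx -0.91644$)
$\frac{1}{\sqrt{\left(-19 + E \left(-19\right)\right) + G} + I} = \frac{1}{\sqrt{\left(-19 + 29 \left(-19\right)\right) - 2070} - \frac{4376}{4775}} = \frac{1}{\sqrt{\left(-19 - 551\right) - 2070} - \frac{4376}{4775}} = \frac{1}{\sqrt{-570 - 2070} - \frac{4376}{4775}} = \frac{1}{\sqrt{-2640} - \frac{4376}{4775}} = \frac{1}{4 i \sqrt{165} - \frac{4376}{4775}} = \frac{1}{- \frac{4376}{4775} + 4 i \sqrt{165}}$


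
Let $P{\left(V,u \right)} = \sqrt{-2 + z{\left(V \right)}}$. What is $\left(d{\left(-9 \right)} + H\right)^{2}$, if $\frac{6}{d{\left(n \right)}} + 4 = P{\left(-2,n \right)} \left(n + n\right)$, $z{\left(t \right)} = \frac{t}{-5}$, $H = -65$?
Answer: $\frac{5 \left(62244 \sqrt{10} + 529871 i\right)}{4 \left(18 \sqrt{10} + 157 i\right)} \approx 4230.8 - 33.255 i$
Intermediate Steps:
$z{\left(t \right)} = - \frac{t}{5}$ ($z{\left(t \right)} = t \left(- \frac{1}{5}\right) = - \frac{t}{5}$)
$P{\left(V,u \right)} = \sqrt{-2 - \frac{V}{5}}$
$d{\left(n \right)} = \frac{6}{-4 + \frac{4 i n \sqrt{10}}{5}}$ ($d{\left(n \right)} = \frac{6}{-4 + \frac{\sqrt{-50 - -10}}{5} \left(n + n\right)} = \frac{6}{-4 + \frac{\sqrt{-50 + 10}}{5} \cdot 2 n} = \frac{6}{-4 + \frac{\sqrt{-40}}{5} \cdot 2 n} = \frac{6}{-4 + \frac{2 i \sqrt{10}}{5} \cdot 2 n} = \frac{6}{-4 + \frac{4 i n \sqrt{10}}{5}}$)
$\left(d{\left(-9 \right)} + H\right)^{2} = \left(\frac{15}{2 \left(-5 + i \left(-9\right) \sqrt{10}\right)} - 65\right)^{2} = \left(\frac{15}{2 \left(-5 - 9 i \sqrt{10}\right)} - 65\right)^{2} = \left(-65 + \frac{15}{2 \left(-5 - 9 i \sqrt{10}\right)}\right)^{2}$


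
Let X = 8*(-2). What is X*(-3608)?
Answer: 57728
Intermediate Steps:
X = -16
X*(-3608) = -16*(-3608) = 57728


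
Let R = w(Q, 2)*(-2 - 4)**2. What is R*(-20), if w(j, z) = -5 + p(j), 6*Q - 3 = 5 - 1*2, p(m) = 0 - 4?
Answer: 6480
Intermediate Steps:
p(m) = -4
Q = 1 (Q = 1/2 + (5 - 1*2)/6 = 1/2 + (5 - 2)/6 = 1/2 + (1/6)*3 = 1/2 + 1/2 = 1)
w(j, z) = -9 (w(j, z) = -5 - 4 = -9)
R = -324 (R = -9*(-2 - 4)**2 = -9*(-6)**2 = -9*36 = -324)
R*(-20) = -324*(-20) = 6480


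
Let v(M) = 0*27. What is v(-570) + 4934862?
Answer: 4934862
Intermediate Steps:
v(M) = 0
v(-570) + 4934862 = 0 + 4934862 = 4934862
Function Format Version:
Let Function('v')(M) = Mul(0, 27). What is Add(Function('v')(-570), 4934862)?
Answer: 4934862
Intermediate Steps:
Function('v')(M) = 0
Add(Function('v')(-570), 4934862) = Add(0, 4934862) = 4934862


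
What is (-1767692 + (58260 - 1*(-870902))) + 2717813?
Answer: 1879283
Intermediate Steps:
(-1767692 + (58260 - 1*(-870902))) + 2717813 = (-1767692 + (58260 + 870902)) + 2717813 = (-1767692 + 929162) + 2717813 = -838530 + 2717813 = 1879283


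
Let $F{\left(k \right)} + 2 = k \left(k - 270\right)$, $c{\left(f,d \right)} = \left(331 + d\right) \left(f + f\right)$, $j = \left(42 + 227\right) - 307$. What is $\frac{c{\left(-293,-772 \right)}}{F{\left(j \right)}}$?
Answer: $\frac{129213}{5851} \approx 22.084$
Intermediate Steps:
$j = -38$ ($j = 269 - 307 = -38$)
$c{\left(f,d \right)} = 2 f \left(331 + d\right)$ ($c{\left(f,d \right)} = \left(331 + d\right) 2 f = 2 f \left(331 + d\right)$)
$F{\left(k \right)} = -2 + k \left(-270 + k\right)$ ($F{\left(k \right)} = -2 + k \left(k - 270\right) = -2 + k \left(-270 + k\right)$)
$\frac{c{\left(-293,-772 \right)}}{F{\left(j \right)}} = \frac{2 \left(-293\right) \left(331 - 772\right)}{-2 + \left(-38\right)^{2} - -10260} = \frac{2 \left(-293\right) \left(-441\right)}{-2 + 1444 + 10260} = \frac{258426}{11702} = 258426 \cdot \frac{1}{11702} = \frac{129213}{5851}$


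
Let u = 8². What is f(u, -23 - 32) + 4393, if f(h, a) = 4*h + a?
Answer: 4594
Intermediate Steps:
u = 64
f(h, a) = a + 4*h
f(u, -23 - 32) + 4393 = ((-23 - 32) + 4*64) + 4393 = (-55 + 256) + 4393 = 201 + 4393 = 4594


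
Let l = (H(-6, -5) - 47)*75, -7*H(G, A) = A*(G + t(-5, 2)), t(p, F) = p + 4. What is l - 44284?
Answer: -48184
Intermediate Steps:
t(p, F) = 4 + p
H(G, A) = -A*(-1 + G)/7 (H(G, A) = -A*(G + (4 - 5))/7 = -A*(G - 1)/7 = -A*(-1 + G)/7)
l = -3900 (l = ((1/7)*(-5)*(1 - 1*(-6)) - 47)*75 = ((1/7)*(-5)*(1 + 6) - 47)*75 = ((1/7)*(-5)*7 - 47)*75 = (-5 - 47)*75 = -52*75 = -3900)
l - 44284 = -3900 - 44284 = -48184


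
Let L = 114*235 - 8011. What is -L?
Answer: -18779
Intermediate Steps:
L = 18779 (L = 26790 - 8011 = 18779)
-L = -1*18779 = -18779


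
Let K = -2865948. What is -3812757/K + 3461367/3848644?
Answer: 1024751757601/459583898938 ≈ 2.2297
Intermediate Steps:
-3812757/K + 3461367/3848644 = -3812757/(-2865948) + 3461367/3848644 = -3812757*(-1/2865948) + 3461367*(1/3848644) = 1270919/955316 + 3461367/3848644 = 1024751757601/459583898938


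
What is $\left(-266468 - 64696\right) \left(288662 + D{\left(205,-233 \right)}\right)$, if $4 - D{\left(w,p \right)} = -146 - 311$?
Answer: $-95747129172$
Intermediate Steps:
$D{\left(w,p \right)} = 461$ ($D{\left(w,p \right)} = 4 - \left(-146 - 311\right) = 4 - -457 = 4 + 457 = 461$)
$\left(-266468 - 64696\right) \left(288662 + D{\left(205,-233 \right)}\right) = \left(-266468 - 64696\right) \left(288662 + 461\right) = \left(-331164\right) 289123 = -95747129172$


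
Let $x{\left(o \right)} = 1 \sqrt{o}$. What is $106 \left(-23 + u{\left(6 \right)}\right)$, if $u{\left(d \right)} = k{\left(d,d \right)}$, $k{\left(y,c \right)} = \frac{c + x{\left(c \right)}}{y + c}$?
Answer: $-2385 + \frac{53 \sqrt{6}}{6} \approx -2363.4$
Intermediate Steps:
$x{\left(o \right)} = \sqrt{o}$
$k{\left(y,c \right)} = \frac{c + \sqrt{c}}{c + y}$ ($k{\left(y,c \right)} = \frac{c + \sqrt{c}}{y + c} = \frac{c + \sqrt{c}}{c + y}$)
$u{\left(d \right)} = \frac{d + \sqrt{d}}{2 d}$ ($u{\left(d \right)} = \frac{d + \sqrt{d}}{d + d} = \frac{d + \sqrt{d}}{2 d}$)
$106 \left(-23 + u{\left(6 \right)}\right) = 106 \left(-23 + \frac{6 + \sqrt{6}}{2 \cdot 6}\right) = 106 \left(-23 + \frac{1}{2} \cdot \frac{1}{6} \left(6 + \sqrt{6}\right)\right) = 106 \left(-23 + \left(\frac{1}{2} + \frac{\sqrt{6}}{12}\right)\right) = 106 \left(- \frac{45}{2} + \frac{\sqrt{6}}{12}\right) = -2385 + \frac{53 \sqrt{6}}{6}$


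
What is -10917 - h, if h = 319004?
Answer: -329921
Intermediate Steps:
-10917 - h = -10917 - 1*319004 = -10917 - 319004 = -329921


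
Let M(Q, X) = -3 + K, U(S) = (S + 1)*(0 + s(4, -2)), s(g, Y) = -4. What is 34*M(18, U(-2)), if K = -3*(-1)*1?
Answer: 0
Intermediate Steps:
K = 3 (K = 3*1 = 3)
U(S) = -4 - 4*S (U(S) = (S + 1)*(0 - 4) = (1 + S)*(-4) = -4 - 4*S)
M(Q, X) = 0 (M(Q, X) = -3 + 3 = 0)
34*M(18, U(-2)) = 34*0 = 0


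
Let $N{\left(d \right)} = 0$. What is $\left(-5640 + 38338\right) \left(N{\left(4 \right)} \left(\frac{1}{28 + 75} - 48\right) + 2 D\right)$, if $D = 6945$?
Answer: $454175220$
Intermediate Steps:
$\left(-5640 + 38338\right) \left(N{\left(4 \right)} \left(\frac{1}{28 + 75} - 48\right) + 2 D\right) = \left(-5640 + 38338\right) \left(0 \left(\frac{1}{28 + 75} - 48\right) + 2 \cdot 6945\right) = 32698 \left(0 \left(\frac{1}{103} - 48\right) + 13890\right) = 32698 \left(0 \left(- \frac{4943}{103}\right) + 13890\right) = 32698 \left(0 + 13890\right) = 32698 \cdot 13890 = 454175220$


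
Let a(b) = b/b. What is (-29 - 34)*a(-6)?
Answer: -63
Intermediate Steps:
a(b) = 1
(-29 - 34)*a(-6) = (-29 - 34)*1 = -63*1 = -63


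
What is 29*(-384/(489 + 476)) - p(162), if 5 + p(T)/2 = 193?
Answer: -373976/965 ≈ -387.54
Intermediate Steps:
p(T) = 376 (p(T) = -10 + 2*193 = -10 + 386 = 376)
29*(-384/(489 + 476)) - p(162) = 29*(-384/(489 + 476)) - 1*376 = 29*(-384/965) - 376 = -11136/965 - 376 = -373976/965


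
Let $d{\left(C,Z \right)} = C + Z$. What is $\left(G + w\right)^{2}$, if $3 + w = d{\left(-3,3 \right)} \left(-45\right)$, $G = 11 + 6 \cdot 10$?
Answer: $4624$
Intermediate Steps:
$G = 71$ ($G = 11 + 60 = 71$)
$w = -3$ ($w = -3 + \left(-3 + 3\right) \left(-45\right) = -3 + 0 \left(-45\right) = -3 + 0 = -3$)
$\left(G + w\right)^{2} = \left(71 - 3\right)^{2} = 68^{2} = 4624$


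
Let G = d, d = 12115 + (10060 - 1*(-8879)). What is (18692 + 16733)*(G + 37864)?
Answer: 2441420150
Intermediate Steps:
d = 31054 (d = 12115 + (10060 + 8879) = 12115 + 18939 = 31054)
G = 31054
(18692 + 16733)*(G + 37864) = (18692 + 16733)*(31054 + 37864) = 35425*68918 = 2441420150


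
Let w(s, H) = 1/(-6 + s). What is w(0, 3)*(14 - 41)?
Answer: 9/2 ≈ 4.5000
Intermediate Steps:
w(0, 3)*(14 - 41) = (14 - 41)/(-6 + 0) = -27/(-6) = -⅙*(-27) = 9/2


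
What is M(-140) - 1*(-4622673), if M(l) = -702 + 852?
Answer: 4622823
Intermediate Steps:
M(l) = 150
M(-140) - 1*(-4622673) = 150 - 1*(-4622673) = 150 + 4622673 = 4622823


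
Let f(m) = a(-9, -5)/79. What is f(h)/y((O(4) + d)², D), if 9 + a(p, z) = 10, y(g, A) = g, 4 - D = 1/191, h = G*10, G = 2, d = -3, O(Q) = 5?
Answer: 1/316 ≈ 0.0031646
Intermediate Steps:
h = 20 (h = 2*10 = 20)
D = 763/191 (D = 4 - 1/191 = 763/191 ≈ 3.9948)
a(p, z) = 1 (a(p, z) = -9 + 10 = 1)
f(m) = 1/79
f(h)/y((O(4) + d)², D) = 1/(79*((5 - 3)²)) = 1/(79*(2²)) = (1/79)/4 = (1/79)*(¼) = 1/316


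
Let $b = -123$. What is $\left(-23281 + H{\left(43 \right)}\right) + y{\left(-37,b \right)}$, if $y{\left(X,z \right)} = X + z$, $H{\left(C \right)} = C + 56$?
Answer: $-23342$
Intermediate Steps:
$H{\left(C \right)} = 56 + C$
$\left(-23281 + H{\left(43 \right)}\right) + y{\left(-37,b \right)} = \left(-23281 + \left(56 + 43\right)\right) - 160 = \left(-23281 + 99\right) - 160 = -23182 - 160 = -23342$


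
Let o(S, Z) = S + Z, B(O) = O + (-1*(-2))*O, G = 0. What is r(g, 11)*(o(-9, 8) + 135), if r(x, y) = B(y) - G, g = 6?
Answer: 4422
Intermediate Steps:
B(O) = 3*O (B(O) = O + 2*O = 3*O)
r(x, y) = 3*y (r(x, y) = 3*y - 1*0 = 3*y + 0 = 3*y)
r(g, 11)*(o(-9, 8) + 135) = (3*11)*((-9 + 8) + 135) = 33*(-1 + 135) = 33*134 = 4422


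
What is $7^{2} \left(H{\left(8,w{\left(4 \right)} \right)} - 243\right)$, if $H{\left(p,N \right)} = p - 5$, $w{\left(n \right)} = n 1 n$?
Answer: $-11760$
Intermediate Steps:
$w{\left(n \right)} = n^{2}$ ($w{\left(n \right)} = n n = n^{2}$)
$H{\left(p,N \right)} = -5 + p$ ($H{\left(p,N \right)} = p - 5 = -5 + p$)
$7^{2} \left(H{\left(8,w{\left(4 \right)} \right)} - 243\right) = 7^{2} \left(\left(-5 + 8\right) - 243\right) = 49 \left(3 - 243\right) = 49 \left(-240\right) = -11760$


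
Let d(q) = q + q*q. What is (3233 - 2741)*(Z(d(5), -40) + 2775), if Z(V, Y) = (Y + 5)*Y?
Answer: 2054100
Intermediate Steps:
d(q) = q + q²
Z(V, Y) = Y*(5 + Y) (Z(V, Y) = (5 + Y)*Y = Y*(5 + Y))
(3233 - 2741)*(Z(d(5), -40) + 2775) = (3233 - 2741)*(-40*(5 - 40) + 2775) = 492*(-40*(-35) + 2775) = 492*(1400 + 2775) = 492*4175 = 2054100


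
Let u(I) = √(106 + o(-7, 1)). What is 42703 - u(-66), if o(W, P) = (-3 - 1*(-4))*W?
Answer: 42703 - 3*√11 ≈ 42693.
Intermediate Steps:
o(W, P) = W (o(W, P) = (-3 + 4)*W = 1*W = W)
u(I) = 3*√11 (u(I) = √(106 - 7) = √99 = 3*√11)
42703 - u(-66) = 42703 - 3*√11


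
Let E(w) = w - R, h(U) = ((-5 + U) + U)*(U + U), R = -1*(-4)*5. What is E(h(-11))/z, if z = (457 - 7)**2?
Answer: 287/101250 ≈ 0.0028346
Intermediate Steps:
R = 20 (R = 4*5 = 20)
h(U) = 2*U*(-5 + 2*U) (h(U) = (-5 + 2*U)*(2*U) = 2*U*(-5 + 2*U))
z = 202500 (z = 450**2 = 202500)
E(w) = -20 + w (E(w) = w - 1*20 = w - 20 = -20 + w)
E(h(-11))/z = (-20 + 2*(-11)*(-5 + 2*(-11)))/202500 = (-20 + 2*(-11)*(-5 - 22))*(1/202500) = (-20 + 2*(-11)*(-27))*(1/202500) = (-20 + 594)*(1/202500) = 574*(1/202500) = 287/101250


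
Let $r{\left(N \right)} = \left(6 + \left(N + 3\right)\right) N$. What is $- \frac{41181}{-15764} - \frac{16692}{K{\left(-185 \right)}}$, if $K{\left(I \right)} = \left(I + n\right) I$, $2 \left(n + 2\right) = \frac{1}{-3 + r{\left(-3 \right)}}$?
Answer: $\frac{6970232397}{3272550100} \approx 2.1299$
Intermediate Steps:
$r{\left(N \right)} = N \left(9 + N\right)$ ($r{\left(N \right)} = \left(6 + \left(3 + N\right)\right) N = \left(9 + N\right) N = N \left(9 + N\right)$)
$n = - \frac{85}{42}$ ($n = -2 + \frac{1}{2 \left(-3 - 3 \left(9 - 3\right)\right)} = -2 + \frac{1}{2 \left(-3 - 18\right)} = -2 + \frac{1}{2 \left(-21\right)} = -2 + \frac{1}{2} \left(- \frac{1}{21}\right) = -2 - \frac{1}{42} = - \frac{85}{42} \approx -2.0238$)
$K{\left(I \right)} = I \left(- \frac{85}{42} + I\right)$ ($K{\left(I \right)} = \left(I - \frac{85}{42}\right) I = \left(- \frac{85}{42} + I\right) I = I \left(- \frac{85}{42} + I\right)$)
$- \frac{41181}{-15764} - \frac{16692}{K{\left(-185 \right)}} = - \frac{41181}{-15764} - \frac{16692}{\frac{1}{42} \left(-185\right) \left(-85 + 42 \left(-185\right)\right)} = \left(-41181\right) \left(- \frac{1}{15764}\right) - \frac{16692}{\frac{1}{42} \left(-185\right) \left(-85 - 7770\right)} = \frac{5883}{2252} - \frac{16692}{\frac{1}{42} \left(-185\right) \left(-7855\right)} = \frac{5883}{2252} - \frac{16692}{\frac{1453175}{42}} = \frac{5883}{2252} - \frac{701064}{1453175} = \frac{6970232397}{3272550100}$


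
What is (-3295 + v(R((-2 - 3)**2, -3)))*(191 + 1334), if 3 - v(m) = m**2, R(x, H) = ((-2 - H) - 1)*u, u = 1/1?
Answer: -5020300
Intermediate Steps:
u = 1
R(x, H) = -3 - H (R(x, H) = ((-2 - H) - 1)*1 = (-3 - H)*1 = -3 - H)
v(m) = 3 - m**2
(-3295 + v(R((-2 - 3)**2, -3)))*(191 + 1334) = (-3295 + (3 - (-3 - 1*(-3))**2))*(191 + 1334) = (-3295 + (3 - (-3 + 3)**2))*1525 = (-3295 + (3 - 1*0**2))*1525 = (-3295 + (3 - 1*0))*1525 = (-3295 + (3 + 0))*1525 = (-3295 + 3)*1525 = -3292*1525 = -5020300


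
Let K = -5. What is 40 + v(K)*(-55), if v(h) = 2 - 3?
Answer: 95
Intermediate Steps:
v(h) = -1
40 + v(K)*(-55) = 40 - 1*(-55) = 40 + 55 = 95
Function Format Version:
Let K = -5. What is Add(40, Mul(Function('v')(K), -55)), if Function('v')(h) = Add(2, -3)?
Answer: 95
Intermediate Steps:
Function('v')(h) = -1
Add(40, Mul(Function('v')(K), -55)) = Add(40, Mul(-1, -55)) = Add(40, 55) = 95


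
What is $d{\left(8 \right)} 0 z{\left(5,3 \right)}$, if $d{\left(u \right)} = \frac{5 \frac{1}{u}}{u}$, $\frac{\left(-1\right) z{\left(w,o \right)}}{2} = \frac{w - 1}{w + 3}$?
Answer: $0$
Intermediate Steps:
$z{\left(w,o \right)} = - \frac{2 \left(-1 + w\right)}{3 + w}$ ($z{\left(w,o \right)} = - 2 \frac{w - 1}{w + 3} = - 2 \frac{-1 + w}{3 + w} = - \frac{2 \left(-1 + w\right)}{3 + w}$)
$d{\left(u \right)} = \frac{5}{u^{2}}$
$d{\left(8 \right)} 0 z{\left(5,3 \right)} = \frac{5}{64} \cdot 0 \frac{2 \left(1 - 5\right)}{3 + 5} = 5 \cdot \frac{1}{64} \cdot 0 \frac{2 \left(1 - 5\right)}{8} = \frac{5 \cdot 0 \cdot 2 \cdot \frac{1}{8} \left(-4\right)}{64} = \frac{5 \cdot 0 \left(-1\right)}{64} = \frac{5}{64} \cdot 0 = 0$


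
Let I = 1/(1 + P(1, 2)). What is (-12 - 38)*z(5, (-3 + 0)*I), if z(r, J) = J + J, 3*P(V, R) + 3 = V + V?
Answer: 450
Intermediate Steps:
P(V, R) = -1 + 2*V/3 (P(V, R) = -1 + (V + V)/3 = -1 + (2*V)/3 = -1 + 2*V/3)
I = 3/2 (I = 1/(1 + (-1 + (⅔)*1)) = 1/(1 + (-1 + ⅔)) = 1/(1 - ⅓) = 1/(⅔) = 3/2 ≈ 1.5000)
z(r, J) = 2*J
(-12 - 38)*z(5, (-3 + 0)*I) = (-12 - 38)*(2*((-3 + 0)*(3/2))) = -100*(-3*3/2) = -100*(-9)/2 = -50*(-9) = 450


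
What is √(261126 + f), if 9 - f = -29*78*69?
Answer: 3*√46357 ≈ 645.92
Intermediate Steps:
f = 156087 (f = 9 - (-29*78)*69 = 9 - (-2262)*69 = 9 - 1*(-156078) = 9 + 156078 = 156087)
√(261126 + f) = √(261126 + 156087) = √417213 = 3*√46357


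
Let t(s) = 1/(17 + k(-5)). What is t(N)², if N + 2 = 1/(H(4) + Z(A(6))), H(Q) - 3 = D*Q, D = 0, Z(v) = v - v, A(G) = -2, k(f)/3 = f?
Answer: ¼ ≈ 0.25000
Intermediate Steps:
k(f) = 3*f
Z(v) = 0
H(Q) = 3 (H(Q) = 3 + 0*Q = 3 + 0 = 3)
N = -5/3 (N = -2 + 1/(3 + 0) = -2 + 1/3 = -2 + ⅓ = -5/3 ≈ -1.6667)
t(s) = ½ (t(s) = 1/(17 + 3*(-5)) = 1/(17 - 15) = 1/2 = ½)
t(N)² = (½)² = ¼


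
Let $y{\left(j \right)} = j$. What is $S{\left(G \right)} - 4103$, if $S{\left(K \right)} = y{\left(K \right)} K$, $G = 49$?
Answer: $-1702$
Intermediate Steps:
$S{\left(K \right)} = K^{2}$ ($S{\left(K \right)} = K K = K^{2}$)
$S{\left(G \right)} - 4103 = 49^{2} - 4103 = 2401 - 4103 = -1702$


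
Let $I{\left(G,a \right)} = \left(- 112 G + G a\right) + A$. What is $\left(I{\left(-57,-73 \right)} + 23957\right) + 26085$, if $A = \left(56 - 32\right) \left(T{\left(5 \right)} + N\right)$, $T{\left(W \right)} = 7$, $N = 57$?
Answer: $62123$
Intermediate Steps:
$A = 1536$ ($A = \left(56 - 32\right) \left(7 + 57\right) = 24 \cdot 64 = 1536$)
$I{\left(G,a \right)} = 1536 - 112 G + G a$ ($I{\left(G,a \right)} = \left(- 112 G + G a\right) + 1536 = 1536 - 112 G + G a$)
$\left(I{\left(-57,-73 \right)} + 23957\right) + 26085 = \left(\left(1536 - -6384 - -4161\right) + 23957\right) + 26085 = \left(\left(1536 + 6384 + 4161\right) + 23957\right) + 26085 = \left(12081 + 23957\right) + 26085 = 36038 + 26085 = 62123$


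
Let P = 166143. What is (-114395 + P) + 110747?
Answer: 162495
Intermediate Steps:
(-114395 + P) + 110747 = (-114395 + 166143) + 110747 = 51748 + 110747 = 162495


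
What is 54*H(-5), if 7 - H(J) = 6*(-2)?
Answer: 1026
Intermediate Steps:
H(J) = 19 (H(J) = 7 - 6*(-2) = 7 - 1*(-12) = 7 + 12 = 19)
54*H(-5) = 54*19 = 1026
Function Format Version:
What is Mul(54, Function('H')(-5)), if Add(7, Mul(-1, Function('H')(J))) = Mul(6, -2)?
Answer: 1026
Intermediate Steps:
Function('H')(J) = 19 (Function('H')(J) = Add(7, Mul(-1, Mul(6, -2))) = Add(7, Mul(-1, -12)) = Add(7, 12) = 19)
Mul(54, Function('H')(-5)) = Mul(54, 19) = 1026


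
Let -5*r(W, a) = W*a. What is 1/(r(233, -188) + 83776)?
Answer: 5/462684 ≈ 1.0807e-5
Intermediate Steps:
r(W, a) = -W*a/5
1/(r(233, -188) + 83776) = 1/(-1/5*233*(-188) + 83776) = 1/(43804/5 + 83776) = 1/(462684/5) = 5/462684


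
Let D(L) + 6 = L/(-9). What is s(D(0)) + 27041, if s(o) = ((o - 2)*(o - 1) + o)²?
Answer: 29541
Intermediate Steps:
D(L) = -6 - L/9 (D(L) = -6 + L/(-9) = -6 + L*(-⅑) = -6 - L/9)
s(o) = (o + (-1 + o)*(-2 + o))² (s(o) = ((-2 + o)*(-1 + o) + o)² = ((-1 + o)*(-2 + o) + o)² = (o + (-1 + o)*(-2 + o))²)
s(D(0)) + 27041 = (2 + (-6 - ⅑*0)² - 2*(-6 - ⅑*0))² + 27041 = (2 + (-6 + 0)² - 2*(-6 + 0))² + 27041 = (2 + (-6)² - 2*(-6))² + 27041 = (2 + 36 + 12)² + 27041 = 50² + 27041 = 2500 + 27041 = 29541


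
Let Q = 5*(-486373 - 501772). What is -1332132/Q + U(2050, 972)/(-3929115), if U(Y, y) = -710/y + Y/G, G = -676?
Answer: 42989908190694187/159444078876567225 ≈ 0.26962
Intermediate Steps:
U(Y, y) = -710/y - Y/676 (U(Y, y) = -710/y + Y/(-676) = -710/y + Y*(-1/676) = -710/y - Y/676)
Q = -4940725 (Q = 5*(-988145) = -4940725)
-1332132/Q + U(2050, 972)/(-3929115) = -1332132/(-4940725) + (-710/972 - 1/676*2050)/(-3929115) = -1332132*(-1/4940725) + (-710*1/972 - 1025/338)*(-1/3929115) = 1332132/4940725 + (-355/486 - 1025/338)*(-1/3929115) = 1332132/4940725 - 154535/41067*(-1/3929115) = 1332132/4940725 + 30907/32271393141 = 42989908190694187/159444078876567225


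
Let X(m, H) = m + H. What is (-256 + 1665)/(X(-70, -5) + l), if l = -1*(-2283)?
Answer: 1409/2208 ≈ 0.63813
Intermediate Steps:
l = 2283
X(m, H) = H + m
(-256 + 1665)/(X(-70, -5) + l) = (-256 + 1665)/((-5 - 70) + 2283) = 1409/(-75 + 2283) = 1409/2208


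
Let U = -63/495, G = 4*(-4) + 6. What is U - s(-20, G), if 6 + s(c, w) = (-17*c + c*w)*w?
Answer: 297323/55 ≈ 5405.9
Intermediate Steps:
G = -10 (G = -16 + 6 = -10)
U = -7/55 (U = -63*1/495 = -7/55 ≈ -0.12727)
s(c, w) = -6 + w*(-17*c + c*w) (s(c, w) = -6 + (-17*c + c*w)*w = -6 + w*(-17*c + c*w))
U - s(-20, G) = -7/55 - (-6 - 20*(-10)² - 17*(-20)*(-10)) = -7/55 - (-6 - 20*100 - 3400) = -7/55 - (-6 - 2000 - 3400) = -7/55 - 1*(-5406) = -7/55 + 5406 = 297323/55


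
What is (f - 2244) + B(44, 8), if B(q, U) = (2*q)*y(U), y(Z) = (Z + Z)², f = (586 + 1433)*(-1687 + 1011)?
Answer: -1344560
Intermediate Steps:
f = -1364844 (f = 2019*(-676) = -1364844)
y(Z) = 4*Z² (y(Z) = (2*Z)² = 4*Z²)
B(q, U) = 8*q*U² (B(q, U) = (2*q)*(4*U²) = 8*q*U²)
(f - 2244) + B(44, 8) = (-1364844 - 2244) + 8*44*8² = -1367088 + 8*44*64 = -1367088 + 22528 = -1344560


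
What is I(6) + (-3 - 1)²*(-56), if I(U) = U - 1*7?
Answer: -897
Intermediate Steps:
I(U) = -7 + U (I(U) = U - 7 = -7 + U)
I(6) + (-3 - 1)²*(-56) = (-7 + 6) + (-3 - 1)²*(-56) = -1 + (-4)²*(-56) = -1 + 16*(-56) = -1 - 896 = -897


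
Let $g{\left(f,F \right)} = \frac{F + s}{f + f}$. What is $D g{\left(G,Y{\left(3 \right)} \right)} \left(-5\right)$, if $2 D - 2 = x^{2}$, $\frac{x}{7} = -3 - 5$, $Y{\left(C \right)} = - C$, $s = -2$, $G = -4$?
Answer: $- \frac{39225}{8} \approx -4903.1$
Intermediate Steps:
$g{\left(f,F \right)} = \frac{-2 + F}{2 f}$ ($g{\left(f,F \right)} = \frac{F - 2}{f + f} = \frac{-2 + F}{2 f}$)
$x = -56$ ($x = 7 \left(-3 - 5\right) = 7 \left(-8\right) = -56$)
$D = 1569$ ($D = 1 + \frac{\left(-56\right)^{2}}{2} = 1 + \frac{1}{2} \cdot 3136 = 1 + 1568 = 1569$)
$D g{\left(G,Y{\left(3 \right)} \right)} \left(-5\right) = 1569 \frac{-2 - 3}{2 \left(-4\right)} \left(-5\right) = 1569 \cdot \frac{1}{2} \left(- \frac{1}{4}\right) \left(-2 - 3\right) \left(-5\right) = 1569 \cdot \frac{1}{2} \left(- \frac{1}{4}\right) \left(-5\right) \left(-5\right) = 1569 \cdot \frac{5}{8} \left(-5\right) = \frac{7845}{8} \left(-5\right) = - \frac{39225}{8}$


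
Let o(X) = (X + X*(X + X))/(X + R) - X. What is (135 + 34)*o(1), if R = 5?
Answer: -169/2 ≈ -84.500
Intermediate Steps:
o(X) = -X + (X + 2*X**2)/(5 + X) (o(X) = (X + X*(X + X))/(X + 5) - X = (X + X*(2*X))/(5 + X) - X = (X + 2*X**2)/(5 + X) - X = -X + (X + 2*X**2)/(5 + X))
(135 + 34)*o(1) = (135 + 34)*(1*(-4 + 1)/(5 + 1)) = 169*(1*(-3)/6) = 169*(1*(1/6)*(-3)) = 169*(-1/2) = -169/2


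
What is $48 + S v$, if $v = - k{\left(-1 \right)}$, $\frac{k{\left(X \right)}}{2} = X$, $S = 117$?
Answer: $282$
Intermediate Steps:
$k{\left(X \right)} = 2 X$
$v = 2$ ($v = - 2 \left(-1\right) = \left(-1\right) \left(-2\right) = 2$)
$48 + S v = 48 + 117 \cdot 2 = 48 + 234 = 282$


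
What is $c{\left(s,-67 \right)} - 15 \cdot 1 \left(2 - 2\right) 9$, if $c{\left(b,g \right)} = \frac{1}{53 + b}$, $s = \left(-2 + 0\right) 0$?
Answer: $\frac{1}{53} \approx 0.018868$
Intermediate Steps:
$s = 0$ ($s = \left(-2\right) 0 = 0$)
$c{\left(s,-67 \right)} - 15 \cdot 1 \left(2 - 2\right) 9 = \frac{1}{53 + 0} - 15 \cdot 1 \left(2 - 2\right) 9 = \frac{1}{53} - 15 \cdot 1 \cdot 0 \cdot 9 = \frac{1}{53} - 15 \cdot 0 \cdot 9 = \frac{1}{53} - 0 \cdot 9 = \frac{1}{53} - 0 = \frac{1}{53} + 0 = \frac{1}{53}$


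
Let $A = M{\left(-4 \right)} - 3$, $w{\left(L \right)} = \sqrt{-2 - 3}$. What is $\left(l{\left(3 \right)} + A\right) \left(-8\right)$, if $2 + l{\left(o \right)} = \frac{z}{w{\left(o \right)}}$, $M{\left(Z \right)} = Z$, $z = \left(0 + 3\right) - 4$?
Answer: $72 - \frac{8 i \sqrt{5}}{5} \approx 72.0 - 3.5777 i$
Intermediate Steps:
$z = -1$ ($z = 3 - 4 = -1$)
$w{\left(L \right)} = i \sqrt{5}$ ($w{\left(L \right)} = \sqrt{-5} = i \sqrt{5}$)
$l{\left(o \right)} = -2 + \frac{i \sqrt{5}}{5}$ ($l{\left(o \right)} = -2 - \frac{1}{i \sqrt{5}} = -2 - - \frac{i \sqrt{5}}{5} = -2 + \frac{i \sqrt{5}}{5}$)
$A = -7$ ($A = -4 - 3 = -7$)
$\left(l{\left(3 \right)} + A\right) \left(-8\right) = \left(\left(-2 + \frac{i \sqrt{5}}{5}\right) - 7\right) \left(-8\right) = \left(-9 + \frac{i \sqrt{5}}{5}\right) \left(-8\right) = 72 - \frac{8 i \sqrt{5}}{5}$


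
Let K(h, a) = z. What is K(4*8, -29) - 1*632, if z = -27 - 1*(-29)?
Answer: -630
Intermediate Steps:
z = 2 (z = -27 + 29 = 2)
K(h, a) = 2
K(4*8, -29) - 1*632 = 2 - 1*632 = 2 - 632 = -630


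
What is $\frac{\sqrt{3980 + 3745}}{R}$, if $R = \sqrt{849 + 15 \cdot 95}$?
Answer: $\frac{5 \sqrt{78074}}{758} \approx 1.8431$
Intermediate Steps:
$R = \sqrt{2274}$ ($R = \sqrt{849 + 1425} = \sqrt{2274} \approx 47.686$)
$\frac{\sqrt{3980 + 3745}}{R} = \frac{\sqrt{3980 + 3745}}{\sqrt{2274}} = \sqrt{7725} \frac{\sqrt{2274}}{2274} = 5 \sqrt{309} \frac{\sqrt{2274}}{2274} = \frac{5 \sqrt{78074}}{758}$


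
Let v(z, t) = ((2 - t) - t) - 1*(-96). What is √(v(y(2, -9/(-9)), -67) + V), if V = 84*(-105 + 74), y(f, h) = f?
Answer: 2*I*√593 ≈ 48.703*I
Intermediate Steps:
v(z, t) = 98 - 2*t (v(z, t) = (2 - 2*t) + 96 = 98 - 2*t)
V = -2604 (V = 84*(-31) = -2604)
√(v(y(2, -9/(-9)), -67) + V) = √((98 - 2*(-67)) - 2604) = √((98 + 134) - 2604) = √(232 - 2604) = √(-2372) = 2*I*√593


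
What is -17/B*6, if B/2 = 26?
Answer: -51/26 ≈ -1.9615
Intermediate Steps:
B = 52 (B = 2*26 = 52)
-17/B*6 = -17/52*6 = -51/26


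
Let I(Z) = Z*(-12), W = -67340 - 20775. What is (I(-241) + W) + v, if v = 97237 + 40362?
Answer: 52376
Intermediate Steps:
W = -88115
I(Z) = -12*Z
v = 137599
(I(-241) + W) + v = (-12*(-241) - 88115) + 137599 = (2892 - 88115) + 137599 = -85223 + 137599 = 52376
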